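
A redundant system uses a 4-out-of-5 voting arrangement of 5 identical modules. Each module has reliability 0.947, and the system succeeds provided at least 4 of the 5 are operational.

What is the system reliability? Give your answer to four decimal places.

0.9748

R = Σ_{i=4}^{5} C(5,i) p^i (1−p)^{5−i} with p = 0.947
C(5,4)·0.947^4·0.053^1 = 0.213131
C(5,5)·0.947^5·0.053^0 = 0.761640
Sum = 0.9748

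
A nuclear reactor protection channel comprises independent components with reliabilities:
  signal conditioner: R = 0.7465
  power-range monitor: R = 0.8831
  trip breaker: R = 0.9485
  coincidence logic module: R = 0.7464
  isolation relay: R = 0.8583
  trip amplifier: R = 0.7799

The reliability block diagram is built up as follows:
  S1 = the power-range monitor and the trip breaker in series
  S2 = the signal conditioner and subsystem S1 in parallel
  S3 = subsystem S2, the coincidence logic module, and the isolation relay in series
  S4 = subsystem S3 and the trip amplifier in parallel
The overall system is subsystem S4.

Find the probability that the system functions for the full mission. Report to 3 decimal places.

Series (power-range monitor and trip breaker): 0.88310 × 0.94850 = 0.83762
Parallel (signal conditioner and [0.83762]): 1 − (1 − 0.74650)(1 − 0.83762) = 0.95884
Series ([0.95884], coincidence logic module, and isolation relay): 0.95884 × 0.74640 × 0.85830 = 0.61427
Parallel ([0.61427] and trip amplifier): 1 − (1 − 0.61427)(1 − 0.77990) = 0.915

0.915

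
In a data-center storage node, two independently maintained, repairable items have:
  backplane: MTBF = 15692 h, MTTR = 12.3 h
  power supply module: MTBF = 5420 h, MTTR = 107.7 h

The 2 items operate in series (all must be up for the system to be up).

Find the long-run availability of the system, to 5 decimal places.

A(backplane) = MTBF/(MTBF+MTTR) = 15692/(15692+12.3) = 0.999217
A(power supply module) = MTBF/(MTBF+MTTR) = 5420/(5420+107.7) = 0.980516
Series availability: 0.999217 × 0.980516 = 0.97975

0.97975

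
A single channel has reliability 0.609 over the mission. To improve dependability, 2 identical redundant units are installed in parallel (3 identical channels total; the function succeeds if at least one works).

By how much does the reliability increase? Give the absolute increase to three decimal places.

R_before = 0.609
R_after = 1 − (1 − 0.609)^3 = 0.940
ΔR = 0.940 − 0.609 = 0.331

0.331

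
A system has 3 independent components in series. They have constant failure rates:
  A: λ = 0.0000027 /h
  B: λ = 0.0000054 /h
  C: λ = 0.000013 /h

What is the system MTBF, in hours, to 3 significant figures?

Series of exponential components: λ_sys = Σ λ_i
λ_sys = 0.0000027 + 0.0000054 + 0.000013 = 2.1100e-05 /h
MTBF = 1 / λ_sys = 47400 h

47400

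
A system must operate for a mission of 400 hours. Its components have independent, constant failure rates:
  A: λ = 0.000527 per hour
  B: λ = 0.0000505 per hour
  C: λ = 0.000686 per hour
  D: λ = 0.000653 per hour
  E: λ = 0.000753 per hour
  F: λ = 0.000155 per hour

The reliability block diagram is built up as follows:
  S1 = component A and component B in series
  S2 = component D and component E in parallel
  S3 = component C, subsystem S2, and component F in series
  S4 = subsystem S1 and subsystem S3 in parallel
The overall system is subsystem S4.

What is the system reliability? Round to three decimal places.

R(A) = exp(−0.000527 × 400) = 0.80994
R(B) = exp(−0.0000505 × 400) = 0.98000
R(C) = exp(−0.000686 × 400) = 0.76003
R(D) = exp(−0.000653 × 400) = 0.77013
R(E) = exp(−0.000753 × 400) = 0.73993
R(F) = exp(−0.000155 × 400) = 0.93988
Series (A and B): 0.80994 × 0.98000 = 0.79374
Parallel (D and E): 1 − (1 − 0.77013)(1 − 0.73993) = 0.94022
Series (C, [0.94022], and F): 0.76003 × 0.94022 × 0.93988 = 0.67163
Parallel ([0.79374] and [0.67163]): 1 − (1 − 0.79374)(1 − 0.67163) = 0.932

0.932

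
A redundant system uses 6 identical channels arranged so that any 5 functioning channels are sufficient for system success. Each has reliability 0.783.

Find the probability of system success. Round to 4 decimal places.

R = Σ_{i=5}^{6} C(6,i) p^i (1−p)^{6−i} with p = 0.783
C(6,5)·0.783^5·0.217^1 = 0.383195
C(6,6)·0.783^6·0.217^0 = 0.230447
Sum = 0.6136

0.6136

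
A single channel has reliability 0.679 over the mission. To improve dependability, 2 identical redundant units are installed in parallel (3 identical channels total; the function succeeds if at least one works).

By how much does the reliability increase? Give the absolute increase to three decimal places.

R_before = 0.679
R_after = 1 − (1 − 0.679)^3 = 0.967
ΔR = 0.967 − 0.679 = 0.288

0.288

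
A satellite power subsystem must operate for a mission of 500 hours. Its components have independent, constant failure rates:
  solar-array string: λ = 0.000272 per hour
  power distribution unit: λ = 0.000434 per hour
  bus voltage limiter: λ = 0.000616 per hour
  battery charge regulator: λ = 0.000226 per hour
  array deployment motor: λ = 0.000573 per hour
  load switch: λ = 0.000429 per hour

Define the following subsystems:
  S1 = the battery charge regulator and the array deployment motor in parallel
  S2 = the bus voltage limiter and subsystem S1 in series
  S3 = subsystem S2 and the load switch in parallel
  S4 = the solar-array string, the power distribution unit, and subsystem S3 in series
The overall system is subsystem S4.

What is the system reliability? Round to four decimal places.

R(solar-array string) = exp(−0.000272 × 500) = 0.872843
R(power distribution unit) = exp(−0.000434 × 500) = 0.804930
R(bus voltage limiter) = exp(−0.000616 × 500) = 0.734915
R(battery charge regulator) = exp(−0.000226 × 500) = 0.893151
R(array deployment motor) = exp(−0.000573 × 500) = 0.750887
R(load switch) = exp(−0.000429 × 500) = 0.806945
Parallel (battery charge regulator and array deployment motor): 1 − (1 − 0.893151)(1 − 0.750887) = 0.973383
Series (bus voltage limiter and [0.973383]): 0.734915 × 0.973383 = 0.715354
Parallel ([0.715354] and load switch): 1 − (1 − 0.715354)(1 − 0.806945) = 0.945048
Series (solar-array string, power distribution unit, and [0.945048]): 0.872843 × 0.804930 × 0.945048 = 0.6640

0.6640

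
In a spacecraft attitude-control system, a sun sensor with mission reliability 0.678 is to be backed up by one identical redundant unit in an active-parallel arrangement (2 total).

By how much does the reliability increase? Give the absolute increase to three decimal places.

0.218

R_before = 0.678
R_after = 1 − (1 − 0.678)^2 = 0.896
ΔR = 0.896 − 0.678 = 0.218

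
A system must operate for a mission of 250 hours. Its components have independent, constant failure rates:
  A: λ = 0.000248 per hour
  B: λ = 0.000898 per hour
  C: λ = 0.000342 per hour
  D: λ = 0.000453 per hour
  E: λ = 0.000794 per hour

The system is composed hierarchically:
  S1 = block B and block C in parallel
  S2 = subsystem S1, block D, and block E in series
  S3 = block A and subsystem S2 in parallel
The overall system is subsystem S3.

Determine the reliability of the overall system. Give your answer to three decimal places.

R(A) = exp(−0.000248 × 250) = 0.93988
R(B) = exp(−0.000898 × 250) = 0.79892
R(C) = exp(−0.000342 × 250) = 0.91805
R(D) = exp(−0.000453 × 250) = 0.89293
R(E) = exp(−0.000794 × 250) = 0.81996
Parallel (B and C): 1 − (1 − 0.79892)(1 − 0.91805) = 0.98352
Series ([0.98352], D, and E): 0.98352 × 0.89293 × 0.81996 = 0.72010
Parallel (A and [0.72010]): 1 − (1 − 0.93988)(1 − 0.72010) = 0.983

0.983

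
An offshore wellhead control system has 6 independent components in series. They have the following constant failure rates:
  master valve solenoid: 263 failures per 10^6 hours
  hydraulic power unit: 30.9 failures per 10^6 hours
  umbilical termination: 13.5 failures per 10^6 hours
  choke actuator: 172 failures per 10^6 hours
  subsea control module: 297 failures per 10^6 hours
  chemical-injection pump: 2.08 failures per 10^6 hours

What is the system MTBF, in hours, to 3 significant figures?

Series of exponential components: λ_sys = Σ λ_i
λ_sys = 0.000263 + 0.0000309 + 0.0000135 + 0.000172 + 0.000297 + 0.00000208 = 7.7848e-04 /h
MTBF = 1 / λ_sys = 1280 h

1280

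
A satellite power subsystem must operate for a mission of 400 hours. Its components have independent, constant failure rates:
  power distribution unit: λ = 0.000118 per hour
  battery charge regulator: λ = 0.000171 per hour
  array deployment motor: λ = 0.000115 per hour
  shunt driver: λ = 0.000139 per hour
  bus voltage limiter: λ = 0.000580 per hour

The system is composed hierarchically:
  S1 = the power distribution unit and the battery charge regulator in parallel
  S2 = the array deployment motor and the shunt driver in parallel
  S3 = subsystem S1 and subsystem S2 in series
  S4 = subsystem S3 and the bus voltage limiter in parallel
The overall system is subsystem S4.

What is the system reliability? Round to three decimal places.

0.999

R(power distribution unit) = exp(−0.000118 × 400) = 0.95390
R(battery charge regulator) = exp(−0.000171 × 400) = 0.93389
R(array deployment motor) = exp(−0.000115 × 400) = 0.95504
R(shunt driver) = exp(−0.000139 × 400) = 0.94592
R(bus voltage limiter) = exp(−0.000580 × 400) = 0.79295
Parallel (power distribution unit and battery charge regulator): 1 − (1 − 0.95390)(1 − 0.93389) = 0.99695
Parallel (array deployment motor and shunt driver): 1 − (1 − 0.95504)(1 − 0.94592) = 0.99757
Series ([0.99695] and [0.99757]): 0.99695 × 0.99757 = 0.99453
Parallel ([0.99453] and bus voltage limiter): 1 − (1 − 0.99453)(1 − 0.79295) = 0.999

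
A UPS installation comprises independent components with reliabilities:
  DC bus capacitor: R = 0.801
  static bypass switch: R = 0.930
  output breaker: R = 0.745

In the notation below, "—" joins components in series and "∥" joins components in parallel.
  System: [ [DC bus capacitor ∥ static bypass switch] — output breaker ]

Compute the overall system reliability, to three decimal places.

Parallel (DC bus capacitor and static bypass switch): 1 − (1 − 0.80100)(1 − 0.93000) = 0.98607
Series ([0.98607] and output breaker): 0.98607 × 0.74500 = 0.735

0.735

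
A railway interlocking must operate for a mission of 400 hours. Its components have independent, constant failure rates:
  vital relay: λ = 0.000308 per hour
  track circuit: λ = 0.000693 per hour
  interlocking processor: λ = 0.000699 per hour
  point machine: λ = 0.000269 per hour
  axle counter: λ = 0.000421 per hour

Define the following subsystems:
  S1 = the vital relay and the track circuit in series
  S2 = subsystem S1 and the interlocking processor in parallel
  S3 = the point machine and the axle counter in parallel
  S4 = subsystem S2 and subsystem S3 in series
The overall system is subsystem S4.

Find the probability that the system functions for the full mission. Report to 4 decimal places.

0.9050

R(vital relay) = exp(−0.000308 × 400) = 0.884087
R(track circuit) = exp(−0.000693 × 400) = 0.757903
R(interlocking processor) = exp(−0.000699 × 400) = 0.756086
R(point machine) = exp(−0.000269 × 400) = 0.897987
R(axle counter) = exp(−0.000421 × 400) = 0.845016
Series (vital relay and track circuit): 0.884087 × 0.757903 = 0.670052
Parallel ([0.670052] and interlocking processor): 1 − (1 − 0.670052)(1 − 0.756086) = 0.919521
Parallel (point machine and axle counter): 1 − (1 − 0.897987)(1 − 0.845016) = 0.984190
Series ([0.919521] and [0.984190]): 0.919521 × 0.984190 = 0.9050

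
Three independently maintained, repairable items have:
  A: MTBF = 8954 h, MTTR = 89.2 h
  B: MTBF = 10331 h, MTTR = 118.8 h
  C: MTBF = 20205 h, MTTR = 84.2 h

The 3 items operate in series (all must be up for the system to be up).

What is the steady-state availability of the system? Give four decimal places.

A(A) = MTBF/(MTBF+MTTR) = 8954/(8954+89.2) = 0.990136
A(B) = MTBF/(MTBF+MTTR) = 10331/(10331+118.8) = 0.988631
A(C) = MTBF/(MTBF+MTTR) = 20205/(20205+84.2) = 0.995850
Series availability: 0.990136 × 0.988631 × 0.995850 = 0.9748

0.9748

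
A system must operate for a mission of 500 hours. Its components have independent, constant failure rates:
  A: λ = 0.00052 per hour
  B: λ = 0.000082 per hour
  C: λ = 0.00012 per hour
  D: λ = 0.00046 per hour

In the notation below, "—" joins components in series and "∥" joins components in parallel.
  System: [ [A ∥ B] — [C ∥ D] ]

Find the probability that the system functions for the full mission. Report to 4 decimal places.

0.9789

R(A) = exp(−0.00052 × 500) = 0.771052
R(B) = exp(−0.000082 × 500) = 0.959829
R(C) = exp(−0.00012 × 500) = 0.941765
R(D) = exp(−0.00046 × 500) = 0.794534
Parallel (A and B): 1 − (1 − 0.771052)(1 − 0.959829) = 0.990803
Parallel (C and D): 1 − (1 − 0.941765)(1 − 0.794534) = 0.988035
Series ([0.990803] and [0.988035]): 0.990803 × 0.988035 = 0.9789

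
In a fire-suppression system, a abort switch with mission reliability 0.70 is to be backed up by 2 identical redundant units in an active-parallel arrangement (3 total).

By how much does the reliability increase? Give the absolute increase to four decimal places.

R_before = 0.70
R_after = 1 − (1 − 0.70)^3 = 0.9730
ΔR = 0.9730 − 0.70 = 0.2730

0.2730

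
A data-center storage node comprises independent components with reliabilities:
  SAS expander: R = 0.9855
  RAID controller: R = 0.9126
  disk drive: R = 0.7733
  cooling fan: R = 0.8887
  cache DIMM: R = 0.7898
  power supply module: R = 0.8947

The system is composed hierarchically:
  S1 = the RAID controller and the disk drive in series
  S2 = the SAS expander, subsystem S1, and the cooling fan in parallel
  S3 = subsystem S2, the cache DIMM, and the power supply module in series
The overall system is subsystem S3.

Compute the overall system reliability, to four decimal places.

0.7063

Series (RAID controller and disk drive): 0.912600 × 0.773300 = 0.705714
Parallel (SAS expander, [0.705714], and cooling fan): 1 − (1 − 0.985500)(1 − 0.705714)(1 − 0.888700) = 0.999525
Series ([0.999525], cache DIMM, and power supply module): 0.999525 × 0.789800 × 0.894700 = 0.7063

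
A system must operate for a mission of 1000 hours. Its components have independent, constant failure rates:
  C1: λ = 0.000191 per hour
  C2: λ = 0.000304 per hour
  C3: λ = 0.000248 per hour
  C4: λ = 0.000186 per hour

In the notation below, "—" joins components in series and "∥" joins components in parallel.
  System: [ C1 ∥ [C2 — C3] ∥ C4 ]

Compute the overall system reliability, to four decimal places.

R(C1) = exp(−0.000191 × 1000) = 0.826133
R(C2) = exp(−0.000304 × 1000) = 0.737861
R(C3) = exp(−0.000248 × 1000) = 0.780360
R(C4) = exp(−0.000186 × 1000) = 0.830274
Series (C2 and C3): 0.737861 × 0.780360 = 0.575797
Parallel (C1, [0.575797], and C4): 1 − (1 − 0.826133)(1 − 0.575797)(1 − 0.830274) = 0.9875

0.9875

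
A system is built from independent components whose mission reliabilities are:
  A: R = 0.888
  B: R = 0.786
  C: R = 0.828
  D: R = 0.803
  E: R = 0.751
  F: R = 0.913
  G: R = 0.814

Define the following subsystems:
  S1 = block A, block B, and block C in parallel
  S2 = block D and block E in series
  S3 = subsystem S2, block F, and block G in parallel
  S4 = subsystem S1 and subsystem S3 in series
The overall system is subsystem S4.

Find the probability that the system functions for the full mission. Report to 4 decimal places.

0.9895

Parallel (A, B, and C): 1 − (1 − 0.888000)(1 − 0.786000)(1 − 0.828000) = 0.995878
Series (D and E): 0.803000 × 0.751000 = 0.603053
Parallel ([0.603053], F, and G): 1 − (1 − 0.603053)(1 − 0.913000)(1 − 0.814000) = 0.993577
Series ([0.995878] and [0.993577]): 0.995878 × 0.993577 = 0.9895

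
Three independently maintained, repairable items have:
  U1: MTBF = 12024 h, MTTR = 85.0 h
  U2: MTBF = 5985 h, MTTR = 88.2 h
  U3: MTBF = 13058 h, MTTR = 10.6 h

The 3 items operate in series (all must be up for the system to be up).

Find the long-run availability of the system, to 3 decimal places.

0.978

A(U1) = MTBF/(MTBF+MTTR) = 12024/(12024+85.0) = 0.992980
A(U2) = MTBF/(MTBF+MTTR) = 5985/(5985+88.2) = 0.985477
A(U3) = MTBF/(MTBF+MTTR) = 13058/(13058+10.6) = 0.999189
Series availability: 0.992980 × 0.985477 × 0.999189 = 0.978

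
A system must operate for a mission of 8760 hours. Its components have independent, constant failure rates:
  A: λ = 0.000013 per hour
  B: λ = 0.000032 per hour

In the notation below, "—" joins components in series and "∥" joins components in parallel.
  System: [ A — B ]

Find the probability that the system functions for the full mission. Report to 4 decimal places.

0.6742

R(A) = exp(−0.000013 × 8760) = 0.892365
R(B) = exp(−0.000032 × 8760) = 0.755542
Series (A and B): 0.892365 × 0.755542 = 0.6742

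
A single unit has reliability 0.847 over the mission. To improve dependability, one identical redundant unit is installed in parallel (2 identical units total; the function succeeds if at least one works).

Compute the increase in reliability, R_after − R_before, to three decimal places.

R_before = 0.847
R_after = 1 − (1 − 0.847)^2 = 0.977
ΔR = 0.977 − 0.847 = 0.130

0.130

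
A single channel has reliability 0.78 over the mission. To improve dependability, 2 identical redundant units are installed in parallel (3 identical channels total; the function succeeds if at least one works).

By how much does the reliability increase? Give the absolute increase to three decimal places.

R_before = 0.78
R_after = 1 − (1 − 0.78)^3 = 0.989
ΔR = 0.989 − 0.78 = 0.209

0.209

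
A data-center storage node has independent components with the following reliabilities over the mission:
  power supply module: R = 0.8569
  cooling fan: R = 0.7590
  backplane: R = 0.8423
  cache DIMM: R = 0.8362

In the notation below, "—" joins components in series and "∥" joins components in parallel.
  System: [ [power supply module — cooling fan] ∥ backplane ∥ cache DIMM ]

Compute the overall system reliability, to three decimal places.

0.991

Series (power supply module and cooling fan): 0.85690 × 0.75900 = 0.65039
Parallel ([0.65039], backplane, and cache DIMM): 1 − (1 − 0.65039)(1 − 0.84230)(1 − 0.83620) = 0.991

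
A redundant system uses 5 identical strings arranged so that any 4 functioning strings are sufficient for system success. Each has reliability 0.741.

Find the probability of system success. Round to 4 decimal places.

0.6138

R = Σ_{i=4}^{5} C(5,i) p^i (1−p)^{5−i} with p = 0.741
C(5,4)·0.741^4·0.259^1 = 0.390429
C(5,5)·0.741^5·0.259^0 = 0.223404
Sum = 0.6138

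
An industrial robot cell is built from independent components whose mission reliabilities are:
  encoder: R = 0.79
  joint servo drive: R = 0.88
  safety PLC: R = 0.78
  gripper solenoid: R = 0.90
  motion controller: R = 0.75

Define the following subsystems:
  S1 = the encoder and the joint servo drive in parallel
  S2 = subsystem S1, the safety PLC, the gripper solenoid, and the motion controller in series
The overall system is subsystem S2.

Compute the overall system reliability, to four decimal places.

Parallel (encoder and joint servo drive): 1 − (1 − 0.790000)(1 − 0.880000) = 0.974800
Series ([0.974800], safety PLC, gripper solenoid, and motion controller): 0.974800 × 0.780000 × 0.900000 × 0.750000 = 0.5132

0.5132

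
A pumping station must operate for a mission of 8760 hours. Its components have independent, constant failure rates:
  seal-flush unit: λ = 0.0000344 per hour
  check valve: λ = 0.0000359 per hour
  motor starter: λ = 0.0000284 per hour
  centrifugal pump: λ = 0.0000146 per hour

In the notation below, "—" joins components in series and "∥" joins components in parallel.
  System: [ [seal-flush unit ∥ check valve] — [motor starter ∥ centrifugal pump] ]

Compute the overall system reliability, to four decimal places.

R(seal-flush unit) = exp(−0.0000344 × 8760) = 0.739823
R(check valve) = exp(−0.0000359 × 8760) = 0.730166
R(motor starter) = exp(−0.0000284 × 8760) = 0.779748
R(centrifugal pump) = exp(−0.0000146 × 8760) = 0.879945
Parallel (seal-flush unit and check valve): 1 − (1 − 0.739823)(1 − 0.730166) = 0.929795
Parallel (motor starter and centrifugal pump): 1 − (1 − 0.779748)(1 − 0.879945) = 0.973558
Series ([0.929795] and [0.973558]): 0.929795 × 0.973558 = 0.9052

0.9052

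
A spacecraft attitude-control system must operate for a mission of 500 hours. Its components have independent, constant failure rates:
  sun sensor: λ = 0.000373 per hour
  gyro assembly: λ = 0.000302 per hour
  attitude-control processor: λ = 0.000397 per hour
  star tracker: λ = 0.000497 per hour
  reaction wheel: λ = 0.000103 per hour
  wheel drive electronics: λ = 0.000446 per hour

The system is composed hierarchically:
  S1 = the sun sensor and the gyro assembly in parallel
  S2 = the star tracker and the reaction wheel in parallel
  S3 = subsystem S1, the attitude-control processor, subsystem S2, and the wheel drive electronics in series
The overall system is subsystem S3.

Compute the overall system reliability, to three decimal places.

0.633

R(sun sensor) = exp(−0.000373 × 500) = 0.82986
R(gyro assembly) = exp(−0.000302 × 500) = 0.85985
R(attitude-control processor) = exp(−0.000397 × 500) = 0.81996
R(star tracker) = exp(−0.000497 × 500) = 0.77997
R(reaction wheel) = exp(−0.000103 × 500) = 0.94980
R(wheel drive electronics) = exp(−0.000446 × 500) = 0.80011
Parallel (sun sensor and gyro assembly): 1 − (1 − 0.82986)(1 − 0.85985) = 0.97615
Parallel (star tracker and reaction wheel): 1 − (1 − 0.77997)(1 − 0.94980) = 0.98895
Series ([0.97615], attitude-control processor, [0.98895], and wheel drive electronics): 0.97615 × 0.81996 × 0.98895 × 0.80011 = 0.633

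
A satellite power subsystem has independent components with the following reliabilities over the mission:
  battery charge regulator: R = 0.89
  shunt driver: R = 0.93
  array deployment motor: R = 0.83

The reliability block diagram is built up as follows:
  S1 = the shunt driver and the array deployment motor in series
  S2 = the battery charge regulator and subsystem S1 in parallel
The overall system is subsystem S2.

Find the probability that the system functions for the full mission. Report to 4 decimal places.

Series (shunt driver and array deployment motor): 0.930000 × 0.830000 = 0.771900
Parallel (battery charge regulator and [0.771900]): 1 − (1 − 0.890000)(1 − 0.771900) = 0.9749

0.9749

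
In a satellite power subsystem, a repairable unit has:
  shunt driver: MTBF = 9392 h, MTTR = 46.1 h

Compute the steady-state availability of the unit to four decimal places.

A(shunt driver) = MTBF/(MTBF+MTTR) = 9392/(9392+46.1) = 0.9951

0.9951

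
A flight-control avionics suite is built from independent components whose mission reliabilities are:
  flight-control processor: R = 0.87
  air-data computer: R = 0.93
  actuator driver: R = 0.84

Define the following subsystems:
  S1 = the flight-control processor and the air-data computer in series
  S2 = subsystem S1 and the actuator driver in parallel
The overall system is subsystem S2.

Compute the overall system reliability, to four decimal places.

0.9695

Series (flight-control processor and air-data computer): 0.870000 × 0.930000 = 0.809100
Parallel ([0.809100] and actuator driver): 1 − (1 − 0.809100)(1 − 0.840000) = 0.9695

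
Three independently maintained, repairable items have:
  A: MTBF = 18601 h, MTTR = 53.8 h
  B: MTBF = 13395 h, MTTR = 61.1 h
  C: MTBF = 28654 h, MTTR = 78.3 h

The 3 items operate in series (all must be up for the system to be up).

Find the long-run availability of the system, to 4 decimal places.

A(A) = MTBF/(MTBF+MTTR) = 18601/(18601+53.8) = 0.997116
A(B) = MTBF/(MTBF+MTTR) = 13395/(13395+61.1) = 0.995459
A(C) = MTBF/(MTBF+MTTR) = 28654/(28654+78.3) = 0.997275
Series availability: 0.997116 × 0.995459 × 0.997275 = 0.9899

0.9899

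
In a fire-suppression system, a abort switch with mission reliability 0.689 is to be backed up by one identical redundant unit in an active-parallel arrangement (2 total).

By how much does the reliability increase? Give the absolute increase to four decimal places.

0.2143

R_before = 0.689
R_after = 1 − (1 − 0.689)^2 = 0.9033
ΔR = 0.9033 − 0.689 = 0.2143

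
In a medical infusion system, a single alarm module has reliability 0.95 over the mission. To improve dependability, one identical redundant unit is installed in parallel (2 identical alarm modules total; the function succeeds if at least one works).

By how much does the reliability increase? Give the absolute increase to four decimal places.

R_before = 0.95
R_after = 1 − (1 − 0.95)^2 = 0.9975
ΔR = 0.9975 − 0.95 = 0.0475

0.0475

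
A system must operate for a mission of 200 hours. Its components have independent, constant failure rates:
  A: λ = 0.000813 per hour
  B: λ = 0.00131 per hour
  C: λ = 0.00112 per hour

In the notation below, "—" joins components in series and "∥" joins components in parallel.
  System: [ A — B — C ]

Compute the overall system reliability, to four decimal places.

R(A) = exp(−0.000813 × 200) = 0.849931
R(B) = exp(−0.00131 × 200) = 0.769511
R(C) = exp(−0.00112 × 200) = 0.799315
Series (A, B, and C): 0.849931 × 0.769511 × 0.799315 = 0.5228

0.5228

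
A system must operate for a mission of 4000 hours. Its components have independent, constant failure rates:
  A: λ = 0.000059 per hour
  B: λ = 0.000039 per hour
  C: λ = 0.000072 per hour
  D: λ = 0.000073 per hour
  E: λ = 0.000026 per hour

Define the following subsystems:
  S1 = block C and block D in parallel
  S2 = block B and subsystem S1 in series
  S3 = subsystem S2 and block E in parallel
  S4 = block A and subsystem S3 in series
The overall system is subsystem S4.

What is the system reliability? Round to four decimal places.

R(A) = exp(−0.000059 × 4000) = 0.789781
R(B) = exp(−0.000039 × 4000) = 0.855559
R(C) = exp(−0.000072 × 4000) = 0.749762
R(D) = exp(−0.000073 × 4000) = 0.746769
R(E) = exp(−0.000026 × 4000) = 0.901225
Parallel (C and D): 1 − (1 − 0.749762)(1 − 0.746769) = 0.936632
Series (B and [0.936632]): 0.855559 × 0.936632 = 0.801344
Parallel ([0.801344] and E): 1 − (1 − 0.801344)(1 − 0.901225) = 0.980378
Series (A and [0.980378]): 0.789781 × 0.980378 = 0.7743

0.7743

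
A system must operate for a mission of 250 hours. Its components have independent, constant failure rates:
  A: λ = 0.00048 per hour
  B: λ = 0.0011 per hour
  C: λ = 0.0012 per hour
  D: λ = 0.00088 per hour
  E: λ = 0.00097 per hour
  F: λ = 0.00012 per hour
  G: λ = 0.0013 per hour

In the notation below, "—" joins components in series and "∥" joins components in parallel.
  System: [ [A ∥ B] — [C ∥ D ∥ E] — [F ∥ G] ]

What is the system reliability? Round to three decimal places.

0.954

R(A) = exp(−0.00048 × 250) = 0.88692
R(B) = exp(−0.0011 × 250) = 0.75957
R(C) = exp(−0.0012 × 250) = 0.74082
R(D) = exp(−0.00088 × 250) = 0.80252
R(E) = exp(−0.00097 × 250) = 0.78466
R(F) = exp(−0.00012 × 250) = 0.97045
R(G) = exp(−0.0013 × 250) = 0.72253
Parallel (A and B): 1 − (1 − 0.88692)(1 − 0.75957) = 0.97281
Parallel (C, D, and E): 1 − (1 − 0.74082)(1 − 0.80252)(1 − 0.78466) = 0.98898
Parallel (F and G): 1 − (1 − 0.97045)(1 − 0.72253) = 0.99180
Series ([0.97281], [0.98898], and [0.99180]): 0.97281 × 0.98898 × 0.99180 = 0.954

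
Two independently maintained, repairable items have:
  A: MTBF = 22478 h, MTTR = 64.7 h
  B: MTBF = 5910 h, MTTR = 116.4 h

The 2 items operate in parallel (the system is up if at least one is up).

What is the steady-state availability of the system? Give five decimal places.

0.99994

A(A) = MTBF/(MTBF+MTTR) = 22478/(22478+64.7) = 0.997130
A(B) = MTBF/(MTBF+MTTR) = 5910/(5910+116.4) = 0.980685
Parallel availability: 1 − (1 − 0.997130)(1 − 0.980685) = 0.99994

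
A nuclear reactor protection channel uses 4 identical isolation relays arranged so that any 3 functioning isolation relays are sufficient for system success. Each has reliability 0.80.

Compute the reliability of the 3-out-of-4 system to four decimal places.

0.8192

R = Σ_{i=3}^{4} C(4,i) p^i (1−p)^{4−i} with p = 0.80
C(4,3)·0.80^3·0.20^1 = 0.409600
C(4,4)·0.80^4·0.20^0 = 0.409600
Sum = 0.8192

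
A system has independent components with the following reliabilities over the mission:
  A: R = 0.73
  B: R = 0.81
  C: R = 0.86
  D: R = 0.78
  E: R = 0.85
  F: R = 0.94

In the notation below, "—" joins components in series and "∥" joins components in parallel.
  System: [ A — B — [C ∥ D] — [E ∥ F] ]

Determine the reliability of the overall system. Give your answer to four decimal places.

0.5679

Parallel (C and D): 1 − (1 − 0.860000)(1 − 0.780000) = 0.969200
Parallel (E and F): 1 − (1 − 0.850000)(1 − 0.940000) = 0.991000
Series (A, B, [0.969200], and [0.991000]): 0.730000 × 0.810000 × 0.969200 × 0.991000 = 0.5679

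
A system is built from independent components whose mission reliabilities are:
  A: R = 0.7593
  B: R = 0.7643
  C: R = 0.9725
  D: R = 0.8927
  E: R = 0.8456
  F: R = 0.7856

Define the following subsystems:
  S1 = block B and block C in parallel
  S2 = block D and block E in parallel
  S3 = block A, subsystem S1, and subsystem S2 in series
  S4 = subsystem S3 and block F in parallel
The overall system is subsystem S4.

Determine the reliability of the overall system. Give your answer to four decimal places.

Parallel (B and C): 1 − (1 − 0.764300)(1 − 0.972500) = 0.993518
Parallel (D and E): 1 − (1 − 0.892700)(1 − 0.845600) = 0.983433
Series (A, [0.993518], and [0.983433]): 0.759300 × 0.993518 × 0.983433 = 0.741880
Parallel ([0.741880] and F): 1 − (1 − 0.741880)(1 − 0.785600) = 0.9447

0.9447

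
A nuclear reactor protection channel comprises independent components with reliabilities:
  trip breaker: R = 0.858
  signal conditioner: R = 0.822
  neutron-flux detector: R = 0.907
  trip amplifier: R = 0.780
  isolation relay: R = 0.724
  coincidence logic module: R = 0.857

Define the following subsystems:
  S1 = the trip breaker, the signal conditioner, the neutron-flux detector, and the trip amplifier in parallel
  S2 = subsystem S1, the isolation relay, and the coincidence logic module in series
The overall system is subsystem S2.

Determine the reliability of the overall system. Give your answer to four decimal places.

0.6201

Parallel (trip breaker, signal conditioner, neutron-flux detector, and trip amplifier): 1 − (1 − 0.858000)(1 − 0.822000)(1 − 0.907000)(1 − 0.780000) = 0.999483
Series ([0.999483], isolation relay, and coincidence logic module): 0.999483 × 0.724000 × 0.857000 = 0.6201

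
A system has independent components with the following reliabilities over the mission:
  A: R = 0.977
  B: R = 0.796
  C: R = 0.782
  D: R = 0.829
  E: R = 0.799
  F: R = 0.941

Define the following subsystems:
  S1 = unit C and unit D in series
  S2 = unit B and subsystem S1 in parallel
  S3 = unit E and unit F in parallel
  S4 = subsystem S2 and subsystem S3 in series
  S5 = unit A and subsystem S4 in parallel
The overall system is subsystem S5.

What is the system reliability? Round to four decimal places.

0.9981

Series (C and D): 0.782000 × 0.829000 = 0.648278
Parallel (B and [0.648278]): 1 − (1 − 0.796000)(1 − 0.648278) = 0.928249
Parallel (E and F): 1 − (1 − 0.799000)(1 − 0.941000) = 0.988141
Series ([0.928249] and [0.988141]): 0.928249 × 0.988141 = 0.917241
Parallel (A and [0.917241]): 1 − (1 − 0.977000)(1 − 0.917241) = 0.9981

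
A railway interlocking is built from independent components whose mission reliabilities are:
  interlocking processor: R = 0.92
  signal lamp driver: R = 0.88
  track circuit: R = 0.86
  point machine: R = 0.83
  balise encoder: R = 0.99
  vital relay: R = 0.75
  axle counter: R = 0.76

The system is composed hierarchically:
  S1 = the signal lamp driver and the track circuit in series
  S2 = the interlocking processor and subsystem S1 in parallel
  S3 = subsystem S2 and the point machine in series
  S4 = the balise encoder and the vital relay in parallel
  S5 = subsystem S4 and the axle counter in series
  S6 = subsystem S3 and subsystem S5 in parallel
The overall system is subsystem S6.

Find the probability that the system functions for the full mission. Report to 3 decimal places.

0.955

Series (signal lamp driver and track circuit): 0.88000 × 0.86000 = 0.75680
Parallel (interlocking processor and [0.75680]): 1 − (1 − 0.92000)(1 − 0.75680) = 0.98054
Series ([0.98054] and point machine): 0.98054 × 0.83000 = 0.81385
Parallel (balise encoder and vital relay): 1 − (1 − 0.99000)(1 − 0.75000) = 0.99750
Series ([0.99750] and axle counter): 0.99750 × 0.76000 = 0.75810
Parallel ([0.81385] and [0.75810]): 1 − (1 − 0.81385)(1 − 0.75810) = 0.955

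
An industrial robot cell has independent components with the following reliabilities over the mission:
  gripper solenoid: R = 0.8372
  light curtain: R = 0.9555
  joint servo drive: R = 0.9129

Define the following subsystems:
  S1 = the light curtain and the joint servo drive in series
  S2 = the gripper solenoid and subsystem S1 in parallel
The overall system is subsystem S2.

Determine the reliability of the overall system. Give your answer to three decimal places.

0.979

Series (light curtain and joint servo drive): 0.95550 × 0.91290 = 0.87228
Parallel (gripper solenoid and [0.87228]): 1 − (1 − 0.83720)(1 − 0.87228) = 0.979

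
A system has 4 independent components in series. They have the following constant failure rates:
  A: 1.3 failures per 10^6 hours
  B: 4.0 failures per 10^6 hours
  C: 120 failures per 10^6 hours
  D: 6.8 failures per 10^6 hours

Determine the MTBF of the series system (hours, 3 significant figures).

7570

Series of exponential components: λ_sys = Σ λ_i
λ_sys = 0.0000013 + 0.0000040 + 0.00012 + 0.0000068 = 1.3210e-04 /h
MTBF = 1 / λ_sys = 7570 h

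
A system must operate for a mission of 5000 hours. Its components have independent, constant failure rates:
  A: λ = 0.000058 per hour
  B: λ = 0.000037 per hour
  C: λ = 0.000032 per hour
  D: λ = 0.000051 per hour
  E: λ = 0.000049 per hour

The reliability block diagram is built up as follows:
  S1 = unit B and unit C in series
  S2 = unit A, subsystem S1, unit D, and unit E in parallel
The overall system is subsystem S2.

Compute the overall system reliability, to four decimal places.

R(A) = exp(−0.000058 × 5000) = 0.748264
R(B) = exp(−0.000037 × 5000) = 0.831104
R(C) = exp(−0.000032 × 5000) = 0.852144
R(D) = exp(−0.000051 × 5000) = 0.774916
R(E) = exp(−0.000049 × 5000) = 0.782705
Series (B and C): 0.831104 × 0.852144 = 0.708220
Parallel (A, [0.708220], D, and E): 1 − (1 − 0.748264)(1 − 0.708220)(1 − 0.774916)(1 − 0.782705) = 0.9964

0.9964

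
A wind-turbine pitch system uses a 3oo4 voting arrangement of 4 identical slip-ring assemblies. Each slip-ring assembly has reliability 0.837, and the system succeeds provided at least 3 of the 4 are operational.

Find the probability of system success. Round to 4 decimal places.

0.8731

R = Σ_{i=3}^{4} C(4,i) p^i (1−p)^{4−i} with p = 0.837
C(4,3)·0.837^3·0.163^1 = 0.382317
C(4,4)·0.837^4·0.163^0 = 0.490797
Sum = 0.8731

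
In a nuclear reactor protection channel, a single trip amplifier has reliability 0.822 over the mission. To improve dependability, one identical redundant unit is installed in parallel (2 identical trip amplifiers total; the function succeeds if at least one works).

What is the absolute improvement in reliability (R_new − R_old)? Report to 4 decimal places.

R_before = 0.822
R_after = 1 − (1 − 0.822)^2 = 0.9683
ΔR = 0.9683 − 0.822 = 0.1463

0.1463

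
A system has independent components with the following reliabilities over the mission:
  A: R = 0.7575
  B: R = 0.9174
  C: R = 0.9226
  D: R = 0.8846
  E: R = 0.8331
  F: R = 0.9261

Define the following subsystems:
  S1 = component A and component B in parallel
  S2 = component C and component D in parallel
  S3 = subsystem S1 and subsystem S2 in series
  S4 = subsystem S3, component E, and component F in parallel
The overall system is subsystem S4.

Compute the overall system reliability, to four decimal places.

0.9996

Parallel (A and B): 1 − (1 − 0.757500)(1 − 0.917400) = 0.979970
Parallel (C and D): 1 − (1 − 0.922600)(1 − 0.884600) = 0.991068
Series ([0.979970] and [0.991068]): 0.979970 × 0.991068 = 0.971217
Parallel ([0.971217], E, and F): 1 − (1 − 0.971217)(1 − 0.833100)(1 − 0.926100) = 0.9996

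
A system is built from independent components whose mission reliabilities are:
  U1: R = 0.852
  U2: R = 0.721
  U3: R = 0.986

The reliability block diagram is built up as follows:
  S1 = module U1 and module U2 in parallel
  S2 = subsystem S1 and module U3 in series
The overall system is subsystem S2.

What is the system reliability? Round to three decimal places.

0.945

Parallel (U1 and U2): 1 − (1 − 0.85200)(1 − 0.72100) = 0.95871
Series ([0.95871] and U3): 0.95871 × 0.98600 = 0.945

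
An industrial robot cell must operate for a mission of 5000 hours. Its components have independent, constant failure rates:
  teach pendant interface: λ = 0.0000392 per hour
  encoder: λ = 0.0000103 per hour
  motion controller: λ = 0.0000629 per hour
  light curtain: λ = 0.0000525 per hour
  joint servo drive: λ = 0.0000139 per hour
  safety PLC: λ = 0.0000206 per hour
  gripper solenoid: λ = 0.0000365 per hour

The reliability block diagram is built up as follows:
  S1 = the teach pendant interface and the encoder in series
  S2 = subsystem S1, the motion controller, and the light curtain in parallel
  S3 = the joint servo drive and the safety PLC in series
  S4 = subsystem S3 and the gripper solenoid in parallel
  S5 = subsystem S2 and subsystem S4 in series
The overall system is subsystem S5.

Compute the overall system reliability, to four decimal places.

0.9603

R(teach pendant interface) = exp(−0.0000392 × 5000) = 0.822012
R(encoder) = exp(−0.0000103 × 5000) = 0.949804
R(motion controller) = exp(−0.0000629 × 5000) = 0.730154
R(light curtain) = exp(−0.0000525 × 5000) = 0.769126
R(joint servo drive) = exp(−0.0000139 × 5000) = 0.932860
R(safety PLC) = exp(−0.0000206 × 5000) = 0.902127
R(gripper solenoid) = exp(−0.0000365 × 5000) = 0.833185
Series (teach pendant interface and encoder): 0.822012 × 0.949804 = 0.780750
Parallel ([0.780750], motion controller, and light curtain): 1 − (1 − 0.780750)(1 − 0.730154)(1 − 0.769126) = 0.986341
Series (joint servo drive and safety PLC): 0.932860 × 0.902127 = 0.841558
Parallel ([0.841558] and gripper solenoid): 1 − (1 − 0.841558)(1 − 0.833185) = 0.973569
Series ([0.986341] and [0.973569]): 0.986341 × 0.973569 = 0.9603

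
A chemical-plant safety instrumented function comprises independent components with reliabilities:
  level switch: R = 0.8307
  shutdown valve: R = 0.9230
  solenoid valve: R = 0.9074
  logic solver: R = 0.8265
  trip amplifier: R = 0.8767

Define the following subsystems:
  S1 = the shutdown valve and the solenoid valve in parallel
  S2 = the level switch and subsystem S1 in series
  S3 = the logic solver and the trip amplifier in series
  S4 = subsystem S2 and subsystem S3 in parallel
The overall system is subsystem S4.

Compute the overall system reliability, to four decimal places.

Parallel (shutdown valve and solenoid valve): 1 − (1 − 0.923000)(1 − 0.907400) = 0.992870
Series (level switch and [0.992870]): 0.830700 × 0.992870 = 0.824777
Series (logic solver and trip amplifier): 0.826500 × 0.876700 = 0.724593
Parallel ([0.824777] and [0.724593]): 1 − (1 − 0.824777)(1 − 0.724593) = 0.9517

0.9517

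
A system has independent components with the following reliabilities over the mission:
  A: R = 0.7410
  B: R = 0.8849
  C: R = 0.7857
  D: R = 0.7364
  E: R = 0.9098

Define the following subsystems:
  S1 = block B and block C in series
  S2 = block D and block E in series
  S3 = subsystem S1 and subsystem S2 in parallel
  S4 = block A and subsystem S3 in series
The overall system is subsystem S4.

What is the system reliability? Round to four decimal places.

0.6665

Series (B and C): 0.884900 × 0.785700 = 0.695266
Series (D and E): 0.736400 × 0.909800 = 0.669977
Parallel ([0.695266] and [0.669977]): 1 − (1 − 0.695266)(1 − 0.669977) = 0.899431
Series (A and [0.899431]): 0.741000 × 0.899431 = 0.6665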